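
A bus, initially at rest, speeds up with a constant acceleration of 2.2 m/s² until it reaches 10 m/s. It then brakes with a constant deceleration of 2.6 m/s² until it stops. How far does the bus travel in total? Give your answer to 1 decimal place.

42.0 m

Phase 1 (accelerating): v₀ = 0 m/s, a = 2.2 m/s².
v = v₀ + at → t = (10 − 0) / 2.2 = 4.55 s
v² = v₀² + 2aΔx → Δx = (10² − 0²)/(2·2.2) = 22.7 m

Phase 2 (decelerating): v₀ = 10.0 m/s, a = -2.6 m/s².
v = v₀ + at → t = (0 − 10.0) / -2.6 = 3.85 s
v² = v₀² + 2aΔx → Δx = (0² − 10.0²)/(2·-2.6) = 19.2 m
Total distance = 22.7 + 19.2 = 42.0 m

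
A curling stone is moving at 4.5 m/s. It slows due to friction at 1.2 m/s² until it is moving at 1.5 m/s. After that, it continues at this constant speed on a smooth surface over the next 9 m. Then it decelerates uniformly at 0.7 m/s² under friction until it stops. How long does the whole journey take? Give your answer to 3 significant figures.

10.6 s

Phase 1 (decelerating): v₀ = 4.50 m/s, a = -1.2 m/s².
v = v₀ + at → t = (1.5 − 4.50) / -1.2 = 2.50 s
v² = v₀² + 2aΔx → Δx = (1.5² − 4.50²)/(2·-1.2) = 7.50 m

Phase 2 (constant speed): v₀ = 1.50 m/s, a = 0 m/s².
Constant speed: t = d/v = 9/1.50 = 6.00 s

Phase 3 (decelerating): v₀ = 1.50 m/s, a = -0.7 m/s².
v = v₀ + at → t = (0 − 1.50) / -0.7 = 2.14 s
v² = v₀² + 2aΔx → Δx = (0² − 1.50²)/(2·-0.7) = 1.61 m
Total time = 2.50 + 6.00 + 2.14 = 10.6 s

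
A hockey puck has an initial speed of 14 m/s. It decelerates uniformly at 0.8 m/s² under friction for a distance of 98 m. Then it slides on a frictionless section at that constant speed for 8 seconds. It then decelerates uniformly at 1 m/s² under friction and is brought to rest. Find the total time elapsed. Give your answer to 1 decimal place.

23.9 s

Phase 1 (decelerating): v₀ = 14.0 m/s, a = -0.8 m/s².
v² = v₀² + 2aΔx = 14.0² + 2·-0.8·98 = 39.2 → v = 6.26 m/s
t = (v − v₀)/a = (6.26 − 14.0)/-0.8 = 9.67 s

Phase 2 (constant speed): v₀ = 6.26 m/s, a = 0 m/s².
v = v₀ + at = 6.26 + (0)(8) = 6.26 m/s
Δx = v₀t + ½at² = 6.26·8 + 0.5·0·8² = 50.1 m

Phase 3 (decelerating): v₀ = 6.26 m/s, a = -1 m/s².
v = v₀ + at → t = (0 − 6.26) / -1 = 6.26 s
v² = v₀² + 2aΔx → Δx = (0² − 6.26²)/(2·-1) = 19.6 m
Total time = 9.67 + 8.00 + 6.26 = 23.9 s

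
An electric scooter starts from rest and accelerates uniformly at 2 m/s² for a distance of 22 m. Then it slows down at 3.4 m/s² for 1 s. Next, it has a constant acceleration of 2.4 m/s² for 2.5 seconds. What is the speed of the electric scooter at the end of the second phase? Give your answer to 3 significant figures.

Phase 1 (accelerating): v₀ = 0 m/s, a = 2 m/s².
v² = v₀² + 2aΔx = 0² + 2·2·22 = 88.0 → v = 9.38 m/s
t = (v − v₀)/a = (9.38 − 0)/2 = 4.69 s

Phase 2 (decelerating): v₀ = 9.38 m/s, a = -3.4 m/s².
v = v₀ + at = 9.38 + (-3.4)(1) = 5.98 m/s
Δx = v₀t + ½at² = 9.38·1 + 0.5·-3.4·1² = 7.68 m
Speed at end of phase 2 = 5.98 m/s

5.98 m/s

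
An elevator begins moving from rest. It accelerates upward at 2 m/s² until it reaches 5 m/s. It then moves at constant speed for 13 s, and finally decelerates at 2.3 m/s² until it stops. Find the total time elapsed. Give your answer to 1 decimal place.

Phase 1 (accelerating): v₀ = 0 m/s, a = 2 m/s².
v = v₀ + at → t = (5 − 0) / 2 = 2.50 s
v² = v₀² + 2aΔx → Δx = (5² − 0²)/(2·2) = 6.25 m

Phase 2 (constant speed): v₀ = 5.00 m/s, a = 0 m/s².
v = v₀ + at = 5.00 + (0)(13) = 5.00 m/s
Δx = v₀t + ½at² = 5.00·13 + 0.5·0·13² = 65.0 m

Phase 3 (decelerating): v₀ = 5.00 m/s, a = -2.3 m/s².
v = v₀ + at → t = (0 − 5.00) / -2.3 = 2.17 s
v² = v₀² + 2aΔx → Δx = (0² − 5.00²)/(2·-2.3) = 5.43 m
Total time = 2.50 + 13.0 + 2.17 = 17.7 s

17.7 s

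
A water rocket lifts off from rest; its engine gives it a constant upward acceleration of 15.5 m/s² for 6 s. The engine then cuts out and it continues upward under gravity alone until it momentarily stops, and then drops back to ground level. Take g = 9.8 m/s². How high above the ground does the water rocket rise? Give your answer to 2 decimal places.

Phase 1 (powered ascent): v₀ = 0 m/s, a = 15.5 m/s².
v = v₀ + at = 0 + (15.5)(6) = 93.0 m/s
Δx = v₀t + ½at² = 0·6 + 0.5·15.5·6² = 279 m

Phase 2 (coasting upward): v₀ = 93.0 m/s, a = -9.8 m/s².
v = v₀ + at → t = (0 − 93.0) / -9.8 = 9.49 s
v² = v₀² + 2aΔx → Δx = (0² − 93.0²)/(2·-9.8) = 441 m
Maximum height = 279 + 441 = 720 m

720.28 m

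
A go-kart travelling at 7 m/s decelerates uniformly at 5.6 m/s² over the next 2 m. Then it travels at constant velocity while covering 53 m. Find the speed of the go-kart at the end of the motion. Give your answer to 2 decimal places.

5.16 m/s

Phase 1 (decelerating): v₀ = 7.00 m/s, a = -5.6 m/s².
v² = v₀² + 2aΔx = 7.00² + 2·-5.6·2 = 26.6 → v = 5.16 m/s
t = (v − v₀)/a = (5.16 − 7.00)/-5.6 = 0.329 s

Phase 2 (constant speed): v₀ = 5.16 m/s, a = 0 m/s².
Constant speed: t = d/v = 53/5.16 = 10.3 s
Final speed = 5.16 m/s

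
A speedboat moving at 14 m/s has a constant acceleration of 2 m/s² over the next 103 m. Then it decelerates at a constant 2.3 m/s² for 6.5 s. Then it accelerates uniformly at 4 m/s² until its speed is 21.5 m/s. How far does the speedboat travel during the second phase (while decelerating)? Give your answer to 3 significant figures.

Phase 1 (accelerating): v₀ = 14.0 m/s, a = 2 m/s².
v² = v₀² + 2aΔx = 14.0² + 2·2·103 = 608 → v = 24.7 m/s
t = (v − v₀)/a = (24.7 − 14.0)/2 = 5.33 s

Phase 2 (decelerating): v₀ = 24.7 m/s, a = -2.3 m/s².
v = v₀ + at = 24.7 + (-2.3)(6.5) = 9.71 m/s
Δx = v₀t + ½at² = 24.7·6.5 + 0.5·-2.3·6.5² = 112 m
Distance in phase 2 = 112 m

112 m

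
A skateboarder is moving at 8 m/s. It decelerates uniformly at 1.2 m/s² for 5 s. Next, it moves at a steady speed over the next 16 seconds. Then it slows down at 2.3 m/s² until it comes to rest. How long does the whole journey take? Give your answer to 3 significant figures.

21.9 s

Phase 1 (decelerating): v₀ = 8.00 m/s, a = -1.2 m/s².
v = v₀ + at = 8.00 + (-1.2)(5) = 2.00 m/s
Δx = v₀t + ½at² = 8.00·5 + 0.5·-1.2·5² = 25.0 m

Phase 2 (constant speed): v₀ = 2.00 m/s, a = 0 m/s².
v = v₀ + at = 2.00 + (0)(16) = 2.00 m/s
Δx = v₀t + ½at² = 2.00·16 + 0.5·0·16² = 32.0 m

Phase 3 (decelerating): v₀ = 2.00 m/s, a = -2.3 m/s².
v = v₀ + at → t = (0 − 2.00) / -2.3 = 0.870 s
v² = v₀² + 2aΔx → Δx = (0² − 2.00²)/(2·-2.3) = 0.870 m
Total time = 5.00 + 16.0 + 0.870 = 21.9 s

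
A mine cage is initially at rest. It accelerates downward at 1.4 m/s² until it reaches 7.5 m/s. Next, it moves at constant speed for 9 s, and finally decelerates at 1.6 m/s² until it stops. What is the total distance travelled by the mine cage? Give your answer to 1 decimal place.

105.2 m

Phase 1 (accelerating): v₀ = 0 m/s, a = 1.4 m/s².
v = v₀ + at → t = (7.5 − 0) / 1.4 = 5.36 s
v² = v₀² + 2aΔx → Δx = (7.5² − 0²)/(2·1.4) = 20.1 m

Phase 2 (constant speed): v₀ = 7.50 m/s, a = 0 m/s².
v = v₀ + at = 7.50 + (0)(9) = 7.50 m/s
Δx = v₀t + ½at² = 7.50·9 + 0.5·0·9² = 67.5 m

Phase 3 (decelerating): v₀ = 7.50 m/s, a = -1.6 m/s².
v = v₀ + at → t = (0 − 7.50) / -1.6 = 4.69 s
v² = v₀² + 2aΔx → Δx = (0² − 7.50²)/(2·-1.6) = 17.6 m
Total distance = 20.1 + 67.5 + 17.6 = 105 m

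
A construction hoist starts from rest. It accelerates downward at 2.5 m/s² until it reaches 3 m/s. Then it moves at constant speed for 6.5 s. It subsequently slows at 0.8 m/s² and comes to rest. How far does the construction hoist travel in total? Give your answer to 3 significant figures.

Phase 1 (accelerating): v₀ = 0 m/s, a = 2.5 m/s².
v = v₀ + at → t = (3 − 0) / 2.5 = 1.20 s
v² = v₀² + 2aΔx → Δx = (3² − 0²)/(2·2.5) = 1.80 m

Phase 2 (constant speed): v₀ = 3.00 m/s, a = 0 m/s².
v = v₀ + at = 3.00 + (0)(6.5) = 3.00 m/s
Δx = v₀t + ½at² = 3.00·6.5 + 0.5·0·6.5² = 19.5 m

Phase 3 (decelerating): v₀ = 3.00 m/s, a = -0.8 m/s².
v = v₀ + at → t = (0 − 3.00) / -0.8 = 3.75 s
v² = v₀² + 2aΔx → Δx = (0² − 3.00²)/(2·-0.8) = 5.62 m
Total distance = 1.80 + 19.5 + 5.62 = 26.9 m

26.9 m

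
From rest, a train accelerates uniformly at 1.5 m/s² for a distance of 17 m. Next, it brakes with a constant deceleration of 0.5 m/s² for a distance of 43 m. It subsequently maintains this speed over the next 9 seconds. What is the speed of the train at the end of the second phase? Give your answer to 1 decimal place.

Phase 1 (accelerating): v₀ = 0 m/s, a = 1.5 m/s².
v² = v₀² + 2aΔx = 0² + 2·1.5·17 = 51.0 → v = 7.14 m/s
t = (v − v₀)/a = (7.14 − 0)/1.5 = 4.76 s

Phase 2 (decelerating): v₀ = 7.14 m/s, a = -0.5 m/s².
v² = v₀² + 2aΔx = 7.14² + 2·-0.5·43 = 8.00 → v = 2.83 m/s
t = (v − v₀)/a = (2.83 − 7.14)/-0.5 = 8.63 s
Speed at end of phase 2 = 2.83 m/s

2.8 m/s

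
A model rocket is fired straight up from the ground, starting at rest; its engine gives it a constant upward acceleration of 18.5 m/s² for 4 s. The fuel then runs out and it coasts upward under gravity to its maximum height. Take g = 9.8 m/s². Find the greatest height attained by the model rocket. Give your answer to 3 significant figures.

427 m

Phase 1 (powered ascent): v₀ = 0 m/s, a = 18.5 m/s².
v = v₀ + at = 0 + (18.5)(4) = 74.0 m/s
Δx = v₀t + ½at² = 0·4 + 0.5·18.5·4² = 148 m

Phase 2 (coasting upward): v₀ = 74.0 m/s, a = -9.8 m/s².
v = v₀ + at → t = (0 − 74.0) / -9.8 = 7.55 s
v² = v₀² + 2aΔx → Δx = (0² − 74.0²)/(2·-9.8) = 279 m
Maximum height = 148 + 279 = 427 m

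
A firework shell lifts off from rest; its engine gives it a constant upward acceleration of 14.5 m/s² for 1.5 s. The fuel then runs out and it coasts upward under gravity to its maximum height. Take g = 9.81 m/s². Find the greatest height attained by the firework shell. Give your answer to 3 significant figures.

Phase 1 (powered ascent): v₀ = 0 m/s, a = 14.5 m/s².
v = v₀ + at = 0 + (14.5)(1.5) = 21.8 m/s
Δx = v₀t + ½at² = 0·1.5 + 0.5·14.5·1.5² = 16.3 m

Phase 2 (coasting upward): v₀ = 21.8 m/s, a = -9.81 m/s².
v = v₀ + at → t = (0 − 21.8) / -9.81 = 2.22 s
v² = v₀² + 2aΔx → Δx = (0² − 21.8²)/(2·-9.81) = 24.1 m
Maximum height = 16.3 + 24.1 = 40.4 m

40.4 m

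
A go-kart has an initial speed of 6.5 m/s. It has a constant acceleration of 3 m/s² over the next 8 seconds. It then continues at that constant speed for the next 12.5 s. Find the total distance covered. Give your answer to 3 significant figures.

529 m

Phase 1 (accelerating): v₀ = 6.50 m/s, a = 3 m/s².
v = v₀ + at = 6.50 + (3)(8) = 30.5 m/s
Δx = v₀t + ½at² = 6.50·8 + 0.5·3·8² = 148 m

Phase 2 (constant speed): v₀ = 30.5 m/s, a = 0 m/s².
v = v₀ + at = 30.5 + (0)(12.5) = 30.5 m/s
Δx = v₀t + ½at² = 30.5·12.5 + 0.5·0·12.5² = 381 m
Total distance = 148 + 381 = 529 m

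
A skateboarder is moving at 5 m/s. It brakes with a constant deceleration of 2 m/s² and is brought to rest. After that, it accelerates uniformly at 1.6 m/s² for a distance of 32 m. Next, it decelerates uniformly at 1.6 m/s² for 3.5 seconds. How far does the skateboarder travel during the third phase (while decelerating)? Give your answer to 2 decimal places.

25.62 m

Phase 1 (decelerating): v₀ = 5.00 m/s, a = -2 m/s².
v = v₀ + at → t = (0 − 5.00) / -2 = 2.50 s
v² = v₀² + 2aΔx → Δx = (0² − 5.00²)/(2·-2) = 6.25 m

Phase 2 (accelerating): v₀ = 0 m/s, a = 1.6 m/s².
v² = v₀² + 2aΔx = 0² + 2·1.6·32 = 102 → v = 10.1 m/s
t = (v − v₀)/a = (10.1 − 0)/1.6 = 6.32 s

Phase 3 (decelerating): v₀ = 10.1 m/s, a = -1.6 m/s².
v = v₀ + at = 10.1 + (-1.6)(3.5) = 4.52 m/s
Δx = v₀t + ½at² = 10.1·3.5 + 0.5·-1.6·3.5² = 25.6 m
Distance in phase 3 = 25.6 m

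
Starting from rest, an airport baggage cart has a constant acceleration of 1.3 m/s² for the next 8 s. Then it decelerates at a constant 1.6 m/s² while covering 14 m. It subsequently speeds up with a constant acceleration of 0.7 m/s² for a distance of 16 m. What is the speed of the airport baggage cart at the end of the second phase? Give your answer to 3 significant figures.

7.96 m/s

Phase 1 (accelerating): v₀ = 0 m/s, a = 1.3 m/s².
v = v₀ + at = 0 + (1.3)(8) = 10.4 m/s
Δx = v₀t + ½at² = 0·8 + 0.5·1.3·8² = 41.6 m

Phase 2 (decelerating): v₀ = 10.4 m/s, a = -1.6 m/s².
v² = v₀² + 2aΔx = 10.4² + 2·-1.6·14 = 63.4 → v = 7.96 m/s
t = (v − v₀)/a = (7.96 − 10.4)/-1.6 = 1.53 s
Speed at end of phase 2 = 7.96 m/s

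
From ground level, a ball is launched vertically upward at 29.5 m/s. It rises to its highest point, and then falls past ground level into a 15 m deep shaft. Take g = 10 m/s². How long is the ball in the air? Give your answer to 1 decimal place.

6.4 s

Phase 1 (rising): v₀ = 29.5 m/s, a = -10 m/s².
v = v₀ + at → t = (0 − 29.5) / -10 = 2.95 s
v² = v₀² + 2aΔx → Δx = (0² − 29.5²)/(2·-10) = 43.5 m

Phase 2 (falling): v₀ = 0 m/s, a = -10 m/s².
Falls 58.5 m from rest: t = √(2·58.5/10) = 3.42 s; v = g·t = 34.2 m/s.
Total time = 2.95 + 3.42 = 6.37 s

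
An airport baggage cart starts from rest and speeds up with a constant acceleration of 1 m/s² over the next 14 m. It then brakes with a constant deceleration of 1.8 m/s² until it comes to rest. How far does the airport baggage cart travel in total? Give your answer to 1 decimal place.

Phase 1 (accelerating): v₀ = 0 m/s, a = 1 m/s².
v² = v₀² + 2aΔx = 0² + 2·1·14 = 28.0 → v = 5.29 m/s
t = (v − v₀)/a = (5.29 − 0)/1 = 5.29 s

Phase 2 (decelerating): v₀ = 5.29 m/s, a = -1.8 m/s².
v = v₀ + at → t = (0 − 5.29) / -1.8 = 2.94 s
v² = v₀² + 2aΔx → Δx = (0² − 5.29²)/(2·-1.8) = 7.78 m
Total distance = 14.0 + 7.78 = 21.8 m

21.8 m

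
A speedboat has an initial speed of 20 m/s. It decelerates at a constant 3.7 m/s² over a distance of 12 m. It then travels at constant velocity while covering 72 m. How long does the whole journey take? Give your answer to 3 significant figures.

Phase 1 (decelerating): v₀ = 20.0 m/s, a = -3.7 m/s².
v² = v₀² + 2aΔx = 20.0² + 2·-3.7·12 = 311 → v = 17.6 m/s
t = (v − v₀)/a = (17.6 − 20.0)/-3.7 = 0.638 s

Phase 2 (constant speed): v₀ = 17.6 m/s, a = 0 m/s².
Constant speed: t = d/v = 72/17.6 = 4.08 s
Total time = 0.638 + 4.08 = 4.72 s

4.72 s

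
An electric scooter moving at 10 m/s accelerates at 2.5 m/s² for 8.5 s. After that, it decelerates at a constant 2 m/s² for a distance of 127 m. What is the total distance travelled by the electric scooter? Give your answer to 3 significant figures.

Phase 1 (accelerating): v₀ = 10.0 m/s, a = 2.5 m/s².
v = v₀ + at = 10.0 + (2.5)(8.5) = 31.2 m/s
Δx = v₀t + ½at² = 10.0·8.5 + 0.5·2.5·8.5² = 175 m

Phase 2 (decelerating): v₀ = 31.2 m/s, a = -2 m/s².
v² = v₀² + 2aΔx = 31.2² + 2·-2·127 = 469 → v = 21.6 m/s
t = (v − v₀)/a = (21.6 − 31.2)/-2 = 4.80 s
Total distance = 175 + 127 = 302 m

302 m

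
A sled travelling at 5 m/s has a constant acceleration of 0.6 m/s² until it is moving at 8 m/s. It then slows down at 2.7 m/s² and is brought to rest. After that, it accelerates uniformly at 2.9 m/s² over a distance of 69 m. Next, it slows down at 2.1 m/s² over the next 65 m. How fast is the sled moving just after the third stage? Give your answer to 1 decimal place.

20.0 m/s

Phase 1 (accelerating): v₀ = 5.00 m/s, a = 0.6 m/s².
v = v₀ + at → t = (8 − 5.00) / 0.6 = 5.00 s
v² = v₀² + 2aΔx → Δx = (8² − 5.00²)/(2·0.6) = 32.5 m

Phase 2 (decelerating): v₀ = 8.00 m/s, a = -2.7 m/s².
v = v₀ + at → t = (0 − 8.00) / -2.7 = 2.96 s
v² = v₀² + 2aΔx → Δx = (0² − 8.00²)/(2·-2.7) = 11.9 m

Phase 3 (accelerating): v₀ = 0 m/s, a = 2.9 m/s².
v² = v₀² + 2aΔx = 0² + 2·2.9·69 = 400 → v = 20.0 m/s
t = (v − v₀)/a = (20.0 − 0)/2.9 = 6.90 s
Speed at end of phase 3 = 20.0 m/s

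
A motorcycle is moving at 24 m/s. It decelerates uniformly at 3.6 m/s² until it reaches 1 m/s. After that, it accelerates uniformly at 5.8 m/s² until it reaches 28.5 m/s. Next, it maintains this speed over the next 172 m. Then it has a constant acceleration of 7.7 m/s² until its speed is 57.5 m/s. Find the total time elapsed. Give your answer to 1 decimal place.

Phase 1 (decelerating): v₀ = 24.0 m/s, a = -3.6 m/s².
v = v₀ + at → t = (1 − 24.0) / -3.6 = 6.39 s
v² = v₀² + 2aΔx → Δx = (1² − 24.0²)/(2·-3.6) = 79.9 m

Phase 2 (accelerating): v₀ = 1.00 m/s, a = 5.8 m/s².
v = v₀ + at → t = (28.5 − 1.00) / 5.8 = 4.74 s
v² = v₀² + 2aΔx → Δx = (28.5² − 1.00²)/(2·5.8) = 69.9 m

Phase 3 (constant speed): v₀ = 28.5 m/s, a = 0 m/s².
Constant speed: t = d/v = 172/28.5 = 6.04 s

Phase 4 (accelerating): v₀ = 28.5 m/s, a = 7.7 m/s².
v = v₀ + at → t = (57.5 − 28.5) / 7.7 = 3.77 s
v² = v₀² + 2aΔx → Δx = (57.5² − 28.5²)/(2·7.7) = 162 m
Total time = 6.39 + 4.74 + 6.04 + 3.77 = 20.9 s

20.9 s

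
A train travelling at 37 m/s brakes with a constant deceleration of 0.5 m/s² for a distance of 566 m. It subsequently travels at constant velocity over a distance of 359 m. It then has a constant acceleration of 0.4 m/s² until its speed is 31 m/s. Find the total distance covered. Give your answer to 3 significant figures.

1120 m

Phase 1 (decelerating): v₀ = 37.0 m/s, a = -0.5 m/s².
v² = v₀² + 2aΔx = 37.0² + 2·-0.5·566 = 803 → v = 28.3 m/s
t = (v − v₀)/a = (28.3 − 37.0)/-0.5 = 17.3 s

Phase 2 (constant speed): v₀ = 28.3 m/s, a = 0 m/s².
Constant speed: t = d/v = 359/28.3 = 12.7 s

Phase 3 (accelerating): v₀ = 28.3 m/s, a = 0.4 m/s².
v = v₀ + at → t = (31 − 28.3) / 0.4 = 6.66 s
v² = v₀² + 2aΔx → Δx = (31² − 28.3²)/(2·0.4) = 198 m
Total distance = 566 + 359 + 198 = 1120 m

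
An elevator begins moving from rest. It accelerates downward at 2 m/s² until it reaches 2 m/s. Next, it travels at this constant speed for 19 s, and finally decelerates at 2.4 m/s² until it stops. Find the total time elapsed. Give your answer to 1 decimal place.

20.8 s

Phase 1 (accelerating): v₀ = 0 m/s, a = 2 m/s².
v = v₀ + at → t = (2 − 0) / 2 = 1.00 s
v² = v₀² + 2aΔx → Δx = (2² − 0²)/(2·2) = 1.00 m

Phase 2 (constant speed): v₀ = 2.00 m/s, a = 0 m/s².
v = v₀ + at = 2.00 + (0)(19) = 2.00 m/s
Δx = v₀t + ½at² = 2.00·19 + 0.5·0·19² = 38.0 m

Phase 3 (decelerating): v₀ = 2.00 m/s, a = -2.4 m/s².
v = v₀ + at → t = (0 − 2.00) / -2.4 = 0.833 s
v² = v₀² + 2aΔx → Δx = (0² − 2.00²)/(2·-2.4) = 0.833 m
Total time = 1.00 + 19.0 + 0.833 = 20.8 s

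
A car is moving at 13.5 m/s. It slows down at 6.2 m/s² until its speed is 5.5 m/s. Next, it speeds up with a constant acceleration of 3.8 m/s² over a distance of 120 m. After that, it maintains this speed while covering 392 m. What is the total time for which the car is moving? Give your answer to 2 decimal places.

20.69 s

Phase 1 (decelerating): v₀ = 13.5 m/s, a = -6.2 m/s².
v = v₀ + at → t = (5.5 − 13.5) / -6.2 = 1.29 s
v² = v₀² + 2aΔx → Δx = (5.5² − 13.5²)/(2·-6.2) = 12.3 m

Phase 2 (accelerating): v₀ = 5.50 m/s, a = 3.8 m/s².
v² = v₀² + 2aΔx = 5.50² + 2·3.8·120 = 942 → v = 30.7 m/s
t = (v − v₀)/a = (30.7 − 5.50)/3.8 = 6.63 s

Phase 3 (constant speed): v₀ = 30.7 m/s, a = 0 m/s².
Constant speed: t = d/v = 392/30.7 = 12.8 s
Total time = 1.29 + 6.63 + 12.8 = 20.7 s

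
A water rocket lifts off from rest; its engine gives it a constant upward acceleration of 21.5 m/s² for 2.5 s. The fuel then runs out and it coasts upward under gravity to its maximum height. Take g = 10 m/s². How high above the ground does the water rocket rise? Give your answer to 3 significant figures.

Phase 1 (powered ascent): v₀ = 0 m/s, a = 21.5 m/s².
v = v₀ + at = 0 + (21.5)(2.5) = 53.8 m/s
Δx = v₀t + ½at² = 0·2.5 + 0.5·21.5·2.5² = 67.2 m

Phase 2 (coasting upward): v₀ = 53.8 m/s, a = -10 m/s².
v = v₀ + at → t = (0 − 53.8) / -10 = 5.38 s
v² = v₀² + 2aΔx → Δx = (0² − 53.8²)/(2·-10) = 144 m
Maximum height = 67.2 + 144 = 212 m

212 m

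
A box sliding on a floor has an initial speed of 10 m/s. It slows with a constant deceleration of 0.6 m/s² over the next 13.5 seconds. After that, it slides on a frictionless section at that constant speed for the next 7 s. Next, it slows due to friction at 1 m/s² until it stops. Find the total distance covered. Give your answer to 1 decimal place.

Phase 1 (decelerating): v₀ = 10.0 m/s, a = -0.6 m/s².
v = v₀ + at = 10.0 + (-0.6)(13.5) = 1.90 m/s
Δx = v₀t + ½at² = 10.0·13.5 + 0.5·-0.6·13.5² = 80.3 m

Phase 2 (constant speed): v₀ = 1.90 m/s, a = 0 m/s².
v = v₀ + at = 1.90 + (0)(7) = 1.90 m/s
Δx = v₀t + ½at² = 1.90·7 + 0.5·0·7² = 13.3 m

Phase 3 (decelerating): v₀ = 1.90 m/s, a = -1 m/s².
v = v₀ + at → t = (0 − 1.90) / -1 = 1.90 s
v² = v₀² + 2aΔx → Δx = (0² − 1.90²)/(2·-1) = 1.81 m
Total distance = 80.3 + 13.3 + 1.81 = 95.4 m

95.4 m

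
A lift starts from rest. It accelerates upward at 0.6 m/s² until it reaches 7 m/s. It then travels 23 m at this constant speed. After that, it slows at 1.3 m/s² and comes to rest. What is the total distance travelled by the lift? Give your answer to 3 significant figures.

Phase 1 (accelerating): v₀ = 0 m/s, a = 0.6 m/s².
v = v₀ + at → t = (7 − 0) / 0.6 = 11.7 s
v² = v₀² + 2aΔx → Δx = (7² − 0²)/(2·0.6) = 40.8 m

Phase 2 (constant speed): v₀ = 7.00 m/s, a = 0 m/s².
Constant speed: t = d/v = 23/7.00 = 3.29 s

Phase 3 (decelerating): v₀ = 7.00 m/s, a = -1.3 m/s².
v = v₀ + at → t = (0 − 7.00) / -1.3 = 5.38 s
v² = v₀² + 2aΔx → Δx = (0² − 7.00²)/(2·-1.3) = 18.8 m
Total distance = 40.8 + 23.0 + 18.8 = 82.7 m

82.7 m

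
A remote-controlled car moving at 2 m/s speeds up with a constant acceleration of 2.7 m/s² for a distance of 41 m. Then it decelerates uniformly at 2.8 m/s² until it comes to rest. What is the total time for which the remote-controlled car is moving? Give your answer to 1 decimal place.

Phase 1 (accelerating): v₀ = 2.00 m/s, a = 2.7 m/s².
v² = v₀² + 2aΔx = 2.00² + 2·2.7·41 = 225 → v = 15.0 m/s
t = (v − v₀)/a = (15.0 − 2.00)/2.7 = 4.82 s

Phase 2 (decelerating): v₀ = 15.0 m/s, a = -2.8 m/s².
v = v₀ + at → t = (0 − 15.0) / -2.8 = 5.36 s
v² = v₀² + 2aΔx → Δx = (0² − 15.0²)/(2·-2.8) = 40.2 m
Total time = 4.82 + 5.36 = 10.2 s

10.2 s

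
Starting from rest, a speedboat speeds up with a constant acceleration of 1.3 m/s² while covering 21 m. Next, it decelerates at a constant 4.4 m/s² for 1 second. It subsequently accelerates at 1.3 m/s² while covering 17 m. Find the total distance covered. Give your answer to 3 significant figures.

Phase 1 (accelerating): v₀ = 0 m/s, a = 1.3 m/s².
v² = v₀² + 2aΔx = 0² + 2·1.3·21 = 54.6 → v = 7.39 m/s
t = (v − v₀)/a = (7.39 − 0)/1.3 = 5.68 s

Phase 2 (decelerating): v₀ = 7.39 m/s, a = -4.4 m/s².
v = v₀ + at = 7.39 + (-4.4)(1) = 2.99 m/s
Δx = v₀t + ½at² = 7.39·1 + 0.5·-4.4·1² = 5.19 m

Phase 3 (accelerating): v₀ = 2.99 m/s, a = 1.3 m/s².
v² = v₀² + 2aΔx = 2.99² + 2·1.3·17 = 53.1 → v = 7.29 m/s
t = (v − v₀)/a = (7.29 − 2.99)/1.3 = 3.31 s
Total distance = 21.0 + 5.19 + 17.0 = 43.2 m

43.2 m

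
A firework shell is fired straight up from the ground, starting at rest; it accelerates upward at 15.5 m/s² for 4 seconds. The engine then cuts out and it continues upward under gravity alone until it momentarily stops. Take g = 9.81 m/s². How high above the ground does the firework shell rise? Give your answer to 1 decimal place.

319.9 m

Phase 1 (powered ascent): v₀ = 0 m/s, a = 15.5 m/s².
v = v₀ + at = 0 + (15.5)(4) = 62.0 m/s
Δx = v₀t + ½at² = 0·4 + 0.5·15.5·4² = 124 m

Phase 2 (coasting upward): v₀ = 62.0 m/s, a = -9.81 m/s².
v = v₀ + at → t = (0 − 62.0) / -9.81 = 6.32 s
v² = v₀² + 2aΔx → Δx = (0² − 62.0²)/(2·-9.81) = 196 m
Maximum height = 124 + 196 = 320 m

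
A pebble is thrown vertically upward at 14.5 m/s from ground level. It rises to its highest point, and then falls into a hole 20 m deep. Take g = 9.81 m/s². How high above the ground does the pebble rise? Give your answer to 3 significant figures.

Phase 1 (rising): v₀ = 14.5 m/s, a = -9.81 m/s².
v = v₀ + at → t = (0 − 14.5) / -9.81 = 1.48 s
v² = v₀² + 2aΔx → Δx = (0² − 14.5²)/(2·-9.81) = 10.7 m
Maximum height = 10.7 m

10.7 m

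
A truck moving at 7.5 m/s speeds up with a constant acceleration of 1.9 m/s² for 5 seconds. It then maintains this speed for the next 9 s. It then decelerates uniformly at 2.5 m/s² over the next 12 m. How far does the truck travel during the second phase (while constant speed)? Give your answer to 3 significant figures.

153 m

Phase 1 (accelerating): v₀ = 7.50 m/s, a = 1.9 m/s².
v = v₀ + at = 7.50 + (1.9)(5) = 17.0 m/s
Δx = v₀t + ½at² = 7.50·5 + 0.5·1.9·5² = 61.2 m

Phase 2 (constant speed): v₀ = 17.0 m/s, a = 0 m/s².
v = v₀ + at = 17.0 + (0)(9) = 17.0 m/s
Δx = v₀t + ½at² = 17.0·9 + 0.5·0·9² = 153 m
Distance in phase 2 = 153 m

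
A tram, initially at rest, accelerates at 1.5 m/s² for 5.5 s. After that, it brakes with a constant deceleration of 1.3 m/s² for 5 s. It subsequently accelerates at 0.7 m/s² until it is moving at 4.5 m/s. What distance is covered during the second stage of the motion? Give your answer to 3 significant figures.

25.0 m

Phase 1 (accelerating): v₀ = 0 m/s, a = 1.5 m/s².
v = v₀ + at = 0 + (1.5)(5.5) = 8.25 m/s
Δx = v₀t + ½at² = 0·5.5 + 0.5·1.5·5.5² = 22.7 m

Phase 2 (decelerating): v₀ = 8.25 m/s, a = -1.3 m/s².
v = v₀ + at = 8.25 + (-1.3)(5) = 1.75 m/s
Δx = v₀t + ½at² = 8.25·5 + 0.5·-1.3·5² = 25.0 m
Distance in phase 2 = 25.0 m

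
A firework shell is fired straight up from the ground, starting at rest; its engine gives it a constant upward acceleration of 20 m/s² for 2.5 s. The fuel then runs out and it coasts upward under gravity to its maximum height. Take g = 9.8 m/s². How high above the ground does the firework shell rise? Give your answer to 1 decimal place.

Phase 1 (powered ascent): v₀ = 0 m/s, a = 20 m/s².
v = v₀ + at = 0 + (20)(2.5) = 50.0 m/s
Δx = v₀t + ½at² = 0·2.5 + 0.5·20·2.5² = 62.5 m

Phase 2 (coasting upward): v₀ = 50.0 m/s, a = -9.8 m/s².
v = v₀ + at → t = (0 − 50.0) / -9.8 = 5.10 s
v² = v₀² + 2aΔx → Δx = (0² − 50.0²)/(2·-9.8) = 128 m
Maximum height = 62.5 + 128 = 190 m

190.1 m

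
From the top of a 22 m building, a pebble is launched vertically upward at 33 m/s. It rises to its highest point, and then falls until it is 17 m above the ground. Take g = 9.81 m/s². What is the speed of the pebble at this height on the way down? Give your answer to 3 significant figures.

34.5 m/s

Phase 1 (rising): v₀ = 33.0 m/s, a = -9.81 m/s².
v = v₀ + at → t = (0 − 33.0) / -9.81 = 3.36 s
v² = v₀² + 2aΔx → Δx = (0² − 33.0²)/(2·-9.81) = 55.5 m

Phase 2 (falling): v₀ = 0 m/s, a = -9.81 m/s².
Falls 60.5 m from rest: t = √(2·60.5/9.81) = 3.51 s; v = g·t = 34.5 m/s.
Final speed = 34.5 m/s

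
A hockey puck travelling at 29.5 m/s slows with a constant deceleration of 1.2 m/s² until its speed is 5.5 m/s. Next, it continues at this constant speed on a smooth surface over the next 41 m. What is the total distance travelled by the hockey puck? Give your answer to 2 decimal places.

Phase 1 (decelerating): v₀ = 29.5 m/s, a = -1.2 m/s².
v = v₀ + at → t = (5.5 − 29.5) / -1.2 = 20.0 s
v² = v₀² + 2aΔx → Δx = (5.5² − 29.5²)/(2·-1.2) = 350 m

Phase 2 (constant speed): v₀ = 5.50 m/s, a = 0 m/s².
Constant speed: t = d/v = 41/5.50 = 7.45 s
Total distance = 350 + 41.0 = 391 m

391.00 m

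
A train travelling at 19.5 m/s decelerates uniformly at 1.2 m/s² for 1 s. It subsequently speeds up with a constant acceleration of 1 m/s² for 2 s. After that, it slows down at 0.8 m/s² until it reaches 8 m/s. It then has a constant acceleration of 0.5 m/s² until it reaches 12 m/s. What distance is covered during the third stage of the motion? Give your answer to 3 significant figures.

Phase 1 (decelerating): v₀ = 19.5 m/s, a = -1.2 m/s².
v = v₀ + at = 19.5 + (-1.2)(1) = 18.3 m/s
Δx = v₀t + ½at² = 19.5·1 + 0.5·-1.2·1² = 18.9 m

Phase 2 (accelerating): v₀ = 18.3 m/s, a = 1 m/s².
v = v₀ + at = 18.3 + (1)(2) = 20.3 m/s
Δx = v₀t + ½at² = 18.3·2 + 0.5·1·2² = 38.6 m

Phase 3 (decelerating): v₀ = 20.3 m/s, a = -0.8 m/s².
v = v₀ + at → t = (8 − 20.3) / -0.8 = 15.4 s
v² = v₀² + 2aΔx → Δx = (8² − 20.3²)/(2·-0.8) = 218 m
Distance in phase 3 = 218 m

218 m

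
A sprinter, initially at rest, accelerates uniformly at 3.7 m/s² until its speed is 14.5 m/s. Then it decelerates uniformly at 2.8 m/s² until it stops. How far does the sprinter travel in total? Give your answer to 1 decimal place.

66.0 m

Phase 1 (accelerating): v₀ = 0 m/s, a = 3.7 m/s².
v = v₀ + at → t = (14.5 − 0) / 3.7 = 3.92 s
v² = v₀² + 2aΔx → Δx = (14.5² − 0²)/(2·3.7) = 28.4 m

Phase 2 (decelerating): v₀ = 14.5 m/s, a = -2.8 m/s².
v = v₀ + at → t = (0 − 14.5) / -2.8 = 5.18 s
v² = v₀² + 2aΔx → Δx = (0² − 14.5²)/(2·-2.8) = 37.5 m
Total distance = 28.4 + 37.5 = 66.0 m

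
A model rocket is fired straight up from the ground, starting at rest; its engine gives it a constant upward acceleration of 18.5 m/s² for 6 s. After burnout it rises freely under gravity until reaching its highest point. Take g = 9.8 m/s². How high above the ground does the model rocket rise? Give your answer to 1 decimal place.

Phase 1 (powered ascent): v₀ = 0 m/s, a = 18.5 m/s².
v = v₀ + at = 0 + (18.5)(6) = 111 m/s
Δx = v₀t + ½at² = 0·6 + 0.5·18.5·6² = 333 m

Phase 2 (coasting upward): v₀ = 111 m/s, a = -9.8 m/s².
v = v₀ + at → t = (0 − 111) / -9.8 = 11.3 s
v² = v₀² + 2aΔx → Δx = (0² − 111²)/(2·-9.8) = 629 m
Maximum height = 333 + 629 = 962 m

961.6 m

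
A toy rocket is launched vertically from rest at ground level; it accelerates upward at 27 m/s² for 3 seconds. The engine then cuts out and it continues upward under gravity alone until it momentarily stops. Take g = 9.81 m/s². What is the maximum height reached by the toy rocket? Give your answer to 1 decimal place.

Phase 1 (powered ascent): v₀ = 0 m/s, a = 27 m/s².
v = v₀ + at = 0 + (27)(3) = 81.0 m/s
Δx = v₀t + ½at² = 0·3 + 0.5·27·3² = 122 m

Phase 2 (coasting upward): v₀ = 81.0 m/s, a = -9.81 m/s².
v = v₀ + at → t = (0 − 81.0) / -9.81 = 8.26 s
v² = v₀² + 2aΔx → Δx = (0² − 81.0²)/(2·-9.81) = 334 m
Maximum height = 122 + 334 = 456 m

455.9 m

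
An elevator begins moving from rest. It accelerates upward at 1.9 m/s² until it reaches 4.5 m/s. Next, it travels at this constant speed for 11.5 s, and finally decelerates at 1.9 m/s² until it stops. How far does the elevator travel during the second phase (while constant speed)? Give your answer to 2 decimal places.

Phase 1 (accelerating): v₀ = 0 m/s, a = 1.9 m/s².
v = v₀ + at → t = (4.5 − 0) / 1.9 = 2.37 s
v² = v₀² + 2aΔx → Δx = (4.5² − 0²)/(2·1.9) = 5.33 m

Phase 2 (constant speed): v₀ = 4.50 m/s, a = 0 m/s².
v = v₀ + at = 4.50 + (0)(11.5) = 4.50 m/s
Δx = v₀t + ½at² = 4.50·11.5 + 0.5·0·11.5² = 51.8 m
Distance in phase 2 = 51.8 m

51.75 m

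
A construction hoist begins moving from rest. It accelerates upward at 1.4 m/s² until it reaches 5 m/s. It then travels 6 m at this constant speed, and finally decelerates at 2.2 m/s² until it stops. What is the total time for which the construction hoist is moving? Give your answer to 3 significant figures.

7.04 s

Phase 1 (accelerating): v₀ = 0 m/s, a = 1.4 m/s².
v = v₀ + at → t = (5 − 0) / 1.4 = 3.57 s
v² = v₀² + 2aΔx → Δx = (5² − 0²)/(2·1.4) = 8.93 m

Phase 2 (constant speed): v₀ = 5.00 m/s, a = 0 m/s².
Constant speed: t = d/v = 6/5.00 = 1.20 s

Phase 3 (decelerating): v₀ = 5.00 m/s, a = -2.2 m/s².
v = v₀ + at → t = (0 − 5.00) / -2.2 = 2.27 s
v² = v₀² + 2aΔx → Δx = (0² − 5.00²)/(2·-2.2) = 5.68 m
Total time = 3.57 + 1.20 + 2.27 = 7.04 s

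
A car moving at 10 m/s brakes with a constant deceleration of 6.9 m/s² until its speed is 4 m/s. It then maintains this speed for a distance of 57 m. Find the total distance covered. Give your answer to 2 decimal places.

Phase 1 (decelerating): v₀ = 10.0 m/s, a = -6.9 m/s².
v = v₀ + at → t = (4 − 10.0) / -6.9 = 0.870 s
v² = v₀² + 2aΔx → Δx = (4² − 10.0²)/(2·-6.9) = 6.09 m

Phase 2 (constant speed): v₀ = 4.00 m/s, a = 0 m/s².
Constant speed: t = d/v = 57/4.00 = 14.2 s
Total distance = 6.09 + 57.0 = 63.1 m

63.09 m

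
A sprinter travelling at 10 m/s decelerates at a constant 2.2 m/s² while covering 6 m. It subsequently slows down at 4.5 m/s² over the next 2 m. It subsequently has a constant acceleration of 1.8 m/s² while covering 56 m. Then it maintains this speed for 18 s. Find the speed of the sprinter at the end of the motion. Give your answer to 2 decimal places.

16.04 m/s

Phase 1 (decelerating): v₀ = 10.0 m/s, a = -2.2 m/s².
v² = v₀² + 2aΔx = 10.0² + 2·-2.2·6 = 73.6 → v = 8.58 m/s
t = (v − v₀)/a = (8.58 − 10.0)/-2.2 = 0.646 s

Phase 2 (decelerating): v₀ = 8.58 m/s, a = -4.5 m/s².
v² = v₀² + 2aΔx = 8.58² + 2·-4.5·2 = 55.6 → v = 7.46 m/s
t = (v − v₀)/a = (7.46 − 8.58)/-4.5 = 0.249 s

Phase 3 (accelerating): v₀ = 7.46 m/s, a = 1.8 m/s².
v² = v₀² + 2aΔx = 7.46² + 2·1.8·56 = 257 → v = 16.0 m/s
t = (v − v₀)/a = (16.0 − 7.46)/1.8 = 4.77 s

Phase 4 (constant speed): v₀ = 16.0 m/s, a = 0 m/s².
v = v₀ + at = 16.0 + (0)(18) = 16.0 m/s
Δx = v₀t + ½at² = 16.0·18 + 0.5·0·18² = 289 m
Final speed = 16.0 m/s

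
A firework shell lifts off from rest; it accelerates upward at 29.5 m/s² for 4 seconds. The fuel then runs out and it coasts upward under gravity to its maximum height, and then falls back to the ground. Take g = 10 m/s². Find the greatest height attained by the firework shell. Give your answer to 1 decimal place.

932.2 m

Phase 1 (powered ascent): v₀ = 0 m/s, a = 29.5 m/s².
v = v₀ + at = 0 + (29.5)(4) = 118 m/s
Δx = v₀t + ½at² = 0·4 + 0.5·29.5·4² = 236 m

Phase 2 (coasting upward): v₀ = 118 m/s, a = -10 m/s².
v = v₀ + at → t = (0 − 118) / -10 = 11.8 s
v² = v₀² + 2aΔx → Δx = (0² − 118²)/(2·-10) = 696 m
Maximum height = 236 + 696 = 932 m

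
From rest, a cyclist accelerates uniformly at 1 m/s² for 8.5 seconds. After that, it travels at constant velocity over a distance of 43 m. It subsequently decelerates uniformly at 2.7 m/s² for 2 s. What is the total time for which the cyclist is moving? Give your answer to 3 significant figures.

15.6 s

Phase 1 (accelerating): v₀ = 0 m/s, a = 1 m/s².
v = v₀ + at = 0 + (1)(8.5) = 8.50 m/s
Δx = v₀t + ½at² = 0·8.5 + 0.5·1·8.5² = 36.1 m

Phase 2 (constant speed): v₀ = 8.50 m/s, a = 0 m/s².
Constant speed: t = d/v = 43/8.50 = 5.06 s

Phase 3 (decelerating): v₀ = 8.50 m/s, a = -2.7 m/s².
v = v₀ + at = 8.50 + (-2.7)(2) = 3.10 m/s
Δx = v₀t + ½at² = 8.50·2 + 0.5·-2.7·2² = 11.6 m
Total time = 8.50 + 5.06 + 2.00 = 15.6 s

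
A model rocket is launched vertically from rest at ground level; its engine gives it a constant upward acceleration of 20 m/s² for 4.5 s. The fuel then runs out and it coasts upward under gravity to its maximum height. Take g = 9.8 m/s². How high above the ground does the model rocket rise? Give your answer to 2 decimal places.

Phase 1 (powered ascent): v₀ = 0 m/s, a = 20 m/s².
v = v₀ + at = 0 + (20)(4.5) = 90.0 m/s
Δx = v₀t + ½at² = 0·4.5 + 0.5·20·4.5² = 202 m

Phase 2 (coasting upward): v₀ = 90.0 m/s, a = -9.8 m/s².
v = v₀ + at → t = (0 − 90.0) / -9.8 = 9.18 s
v² = v₀² + 2aΔx → Δx = (0² − 90.0²)/(2·-9.8) = 413 m
Maximum height = 202 + 413 = 616 m

615.77 m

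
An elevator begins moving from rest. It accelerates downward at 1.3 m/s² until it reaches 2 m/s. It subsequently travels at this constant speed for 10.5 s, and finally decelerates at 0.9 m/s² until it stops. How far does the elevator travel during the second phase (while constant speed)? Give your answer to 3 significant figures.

Phase 1 (accelerating): v₀ = 0 m/s, a = 1.3 m/s².
v = v₀ + at → t = (2 − 0) / 1.3 = 1.54 s
v² = v₀² + 2aΔx → Δx = (2² − 0²)/(2·1.3) = 1.54 m

Phase 2 (constant speed): v₀ = 2.00 m/s, a = 0 m/s².
v = v₀ + at = 2.00 + (0)(10.5) = 2.00 m/s
Δx = v₀t + ½at² = 2.00·10.5 + 0.5·0·10.5² = 21.0 m
Distance in phase 2 = 21.0 m

21.0 m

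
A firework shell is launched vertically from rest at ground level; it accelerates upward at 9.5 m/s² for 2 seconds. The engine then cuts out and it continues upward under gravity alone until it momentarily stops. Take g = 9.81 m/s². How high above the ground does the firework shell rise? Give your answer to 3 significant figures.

Phase 1 (powered ascent): v₀ = 0 m/s, a = 9.5 m/s².
v = v₀ + at = 0 + (9.5)(2) = 19.0 m/s
Δx = v₀t + ½at² = 0·2 + 0.5·9.5·2² = 19.0 m

Phase 2 (coasting upward): v₀ = 19.0 m/s, a = -9.81 m/s².
v = v₀ + at → t = (0 − 19.0) / -9.81 = 1.94 s
v² = v₀² + 2aΔx → Δx = (0² − 19.0²)/(2·-9.81) = 18.4 m
Maximum height = 19.0 + 18.4 = 37.4 m

37.4 m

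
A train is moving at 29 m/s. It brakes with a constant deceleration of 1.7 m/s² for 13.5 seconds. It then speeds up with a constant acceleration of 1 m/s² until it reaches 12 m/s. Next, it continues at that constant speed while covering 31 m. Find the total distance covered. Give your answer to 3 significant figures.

Phase 1 (decelerating): v₀ = 29.0 m/s, a = -1.7 m/s².
v = v₀ + at = 29.0 + (-1.7)(13.5) = 6.05 m/s
Δx = v₀t + ½at² = 29.0·13.5 + 0.5·-1.7·13.5² = 237 m

Phase 2 (accelerating): v₀ = 6.05 m/s, a = 1 m/s².
v = v₀ + at → t = (12 − 6.05) / 1 = 5.95 s
v² = v₀² + 2aΔx → Δx = (12² − 6.05²)/(2·1) = 53.7 m

Phase 3 (constant speed): v₀ = 12.0 m/s, a = 0 m/s².
Constant speed: t = d/v = 31/12.0 = 2.58 s
Total distance = 237 + 53.7 + 31.0 = 321 m

321 m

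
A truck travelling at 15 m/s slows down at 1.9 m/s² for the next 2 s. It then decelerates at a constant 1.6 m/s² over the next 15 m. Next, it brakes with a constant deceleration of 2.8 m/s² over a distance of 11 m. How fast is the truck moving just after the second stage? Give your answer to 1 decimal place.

Phase 1 (decelerating): v₀ = 15.0 m/s, a = -1.9 m/s².
v = v₀ + at = 15.0 + (-1.9)(2) = 11.2 m/s
Δx = v₀t + ½at² = 15.0·2 + 0.5·-1.9·2² = 26.2 m

Phase 2 (decelerating): v₀ = 11.2 m/s, a = -1.6 m/s².
v² = v₀² + 2aΔx = 11.2² + 2·-1.6·15 = 77.4 → v = 8.80 m/s
t = (v − v₀)/a = (8.80 − 11.2)/-1.6 = 1.50 s
Speed at end of phase 2 = 8.80 m/s

8.8 m/s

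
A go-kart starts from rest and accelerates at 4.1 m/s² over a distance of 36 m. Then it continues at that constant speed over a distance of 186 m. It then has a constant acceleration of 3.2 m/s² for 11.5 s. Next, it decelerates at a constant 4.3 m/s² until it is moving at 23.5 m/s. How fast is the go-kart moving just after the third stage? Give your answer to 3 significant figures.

54.0 m/s

Phase 1 (accelerating): v₀ = 0 m/s, a = 4.1 m/s².
v² = v₀² + 2aΔx = 0² + 2·4.1·36 = 295 → v = 17.2 m/s
t = (v − v₀)/a = (17.2 − 0)/4.1 = 4.19 s

Phase 2 (constant speed): v₀ = 17.2 m/s, a = 0 m/s².
Constant speed: t = d/v = 186/17.2 = 10.8 s

Phase 3 (accelerating): v₀ = 17.2 m/s, a = 3.2 m/s².
v = v₀ + at = 17.2 + (3.2)(11.5) = 54.0 m/s
Δx = v₀t + ½at² = 17.2·11.5 + 0.5·3.2·11.5² = 409 m
Speed at end of phase 3 = 54.0 m/s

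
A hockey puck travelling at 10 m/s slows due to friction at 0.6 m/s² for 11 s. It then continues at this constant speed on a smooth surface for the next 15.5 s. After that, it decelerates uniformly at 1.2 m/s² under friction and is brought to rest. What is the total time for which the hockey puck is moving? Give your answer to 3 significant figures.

29.3 s

Phase 1 (decelerating): v₀ = 10.0 m/s, a = -0.6 m/s².
v = v₀ + at = 10.0 + (-0.6)(11) = 3.40 m/s
Δx = v₀t + ½at² = 10.0·11 + 0.5·-0.6·11² = 73.7 m

Phase 2 (constant speed): v₀ = 3.40 m/s, a = 0 m/s².
v = v₀ + at = 3.40 + (0)(15.5) = 3.40 m/s
Δx = v₀t + ½at² = 3.40·15.5 + 0.5·0·15.5² = 52.7 m

Phase 3 (decelerating): v₀ = 3.40 m/s, a = -1.2 m/s².
v = v₀ + at → t = (0 − 3.40) / -1.2 = 2.83 s
v² = v₀² + 2aΔx → Δx = (0² − 3.40²)/(2·-1.2) = 4.82 m
Total time = 11.0 + 15.5 + 2.83 = 29.3 s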